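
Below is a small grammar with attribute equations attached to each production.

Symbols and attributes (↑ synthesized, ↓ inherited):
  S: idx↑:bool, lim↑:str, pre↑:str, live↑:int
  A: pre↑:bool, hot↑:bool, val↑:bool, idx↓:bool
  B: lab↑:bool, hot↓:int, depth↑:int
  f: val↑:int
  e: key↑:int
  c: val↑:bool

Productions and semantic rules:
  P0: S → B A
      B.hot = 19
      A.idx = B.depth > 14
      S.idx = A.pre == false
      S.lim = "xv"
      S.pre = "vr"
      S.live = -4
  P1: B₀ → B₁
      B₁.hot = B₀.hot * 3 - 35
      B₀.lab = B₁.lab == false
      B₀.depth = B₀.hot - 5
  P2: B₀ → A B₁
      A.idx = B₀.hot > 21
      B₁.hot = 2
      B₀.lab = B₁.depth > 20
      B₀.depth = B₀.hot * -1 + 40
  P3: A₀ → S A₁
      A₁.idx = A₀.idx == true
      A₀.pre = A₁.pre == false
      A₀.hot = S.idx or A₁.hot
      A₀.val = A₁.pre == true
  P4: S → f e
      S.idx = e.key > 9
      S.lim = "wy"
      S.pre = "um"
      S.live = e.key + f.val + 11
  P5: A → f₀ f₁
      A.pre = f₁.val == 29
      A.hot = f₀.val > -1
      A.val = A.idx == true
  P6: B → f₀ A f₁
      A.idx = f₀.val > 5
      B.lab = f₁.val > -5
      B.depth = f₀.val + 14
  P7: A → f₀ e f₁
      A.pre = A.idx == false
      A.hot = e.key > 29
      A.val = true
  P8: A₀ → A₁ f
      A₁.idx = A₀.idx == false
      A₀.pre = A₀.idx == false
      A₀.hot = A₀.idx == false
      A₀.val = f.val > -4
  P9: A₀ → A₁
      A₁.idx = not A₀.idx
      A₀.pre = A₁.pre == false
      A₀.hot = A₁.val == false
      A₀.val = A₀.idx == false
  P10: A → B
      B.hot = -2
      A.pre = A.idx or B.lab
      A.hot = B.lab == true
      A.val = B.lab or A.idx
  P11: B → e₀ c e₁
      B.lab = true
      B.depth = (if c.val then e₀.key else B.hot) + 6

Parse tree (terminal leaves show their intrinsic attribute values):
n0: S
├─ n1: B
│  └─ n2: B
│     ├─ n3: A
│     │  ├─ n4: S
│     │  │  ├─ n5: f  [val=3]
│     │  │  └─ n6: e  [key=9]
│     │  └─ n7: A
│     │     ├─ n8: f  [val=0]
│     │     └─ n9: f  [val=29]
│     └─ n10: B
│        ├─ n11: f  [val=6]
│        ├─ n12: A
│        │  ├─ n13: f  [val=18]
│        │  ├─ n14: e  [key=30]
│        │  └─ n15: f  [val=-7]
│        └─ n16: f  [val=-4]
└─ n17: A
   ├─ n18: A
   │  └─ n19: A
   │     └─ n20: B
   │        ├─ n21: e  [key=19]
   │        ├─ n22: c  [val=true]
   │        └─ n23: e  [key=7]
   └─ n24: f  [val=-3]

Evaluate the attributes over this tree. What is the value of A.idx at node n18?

true

1. n1.hot = 19  [19]
2. n2.hot = 22  [B₀.hot * 3 - 35]
3. n3.idx = true  [B₀.hot > 21]
4. n5.val = 3  [terminal]
5. n6.key = 9  [terminal]
6. n4.idx = false  [e.key > 9]
7. n4.lim = "wy"  ["wy"]
8. n4.pre = "um"  ["um"]
9. n4.live = 23  [e.key + f.val + 11]
10. n7.idx = true  [A₀.idx == true]
11. n8.val = 0  [terminal]
12. n9.val = 29  [terminal]
13. n7.pre = true  [f₁.val == 29]
14. n7.hot = true  [f₀.val > -1]
15. n7.val = true  [A.idx == true]
16. n3.pre = false  [A₁.pre == false]
17. n3.hot = true  [S.idx or A₁.hot]
18. n3.val = true  [A₁.pre == true]
19. n10.hot = 2  [2]
20. n11.val = 6  [terminal]
21. n12.idx = true  [f₀.val > 5]
22. n13.val = 18  [terminal]
23. n14.key = 30  [terminal]
24. n15.val = -7  [terminal]
25. n12.pre = false  [A.idx == false]
26. n12.hot = true  [e.key > 29]
27. n12.val = true  [true]
28. n16.val = -4  [terminal]
29. n10.lab = true  [f₁.val > -5]
30. n10.depth = 20  [f₀.val + 14]
31. n2.lab = false  [B₁.depth > 20]
32. n2.depth = 18  [B₀.hot * -1 + 40]
33. n1.lab = true  [B₁.lab == false]
34. n1.depth = 14  [B₀.hot - 5]
35. n17.idx = false  [B.depth > 14]
36. n18.idx = true  [A₀.idx == false]
37. n19.idx = false  [not A₀.idx]
38. n20.hot = -2  [-2]
39. n21.key = 19  [terminal]
40. n22.val = true  [terminal]
41. n23.key = 7  [terminal]
42. n20.lab = true  [true]
43. n20.depth = 25  [(if c.val then e₀.key else B.hot) + 6]
44. n19.pre = true  [A.idx or B.lab]
45. n19.hot = true  [B.lab == true]
46. n19.val = true  [B.lab or A.idx]
47. n18.pre = false  [A₁.pre == false]
48. n18.hot = false  [A₁.val == false]
49. n18.val = false  [A₀.idx == false]
50. n24.val = -3  [terminal]
51. n17.pre = true  [A₀.idx == false]
52. n17.hot = true  [A₀.idx == false]
53. n17.val = true  [f.val > -4]
54. n0.idx = false  [A.pre == false]
55. n0.lim = "xv"  ["xv"]
56. n0.pre = "vr"  ["vr"]
57. n0.live = -4  [-4]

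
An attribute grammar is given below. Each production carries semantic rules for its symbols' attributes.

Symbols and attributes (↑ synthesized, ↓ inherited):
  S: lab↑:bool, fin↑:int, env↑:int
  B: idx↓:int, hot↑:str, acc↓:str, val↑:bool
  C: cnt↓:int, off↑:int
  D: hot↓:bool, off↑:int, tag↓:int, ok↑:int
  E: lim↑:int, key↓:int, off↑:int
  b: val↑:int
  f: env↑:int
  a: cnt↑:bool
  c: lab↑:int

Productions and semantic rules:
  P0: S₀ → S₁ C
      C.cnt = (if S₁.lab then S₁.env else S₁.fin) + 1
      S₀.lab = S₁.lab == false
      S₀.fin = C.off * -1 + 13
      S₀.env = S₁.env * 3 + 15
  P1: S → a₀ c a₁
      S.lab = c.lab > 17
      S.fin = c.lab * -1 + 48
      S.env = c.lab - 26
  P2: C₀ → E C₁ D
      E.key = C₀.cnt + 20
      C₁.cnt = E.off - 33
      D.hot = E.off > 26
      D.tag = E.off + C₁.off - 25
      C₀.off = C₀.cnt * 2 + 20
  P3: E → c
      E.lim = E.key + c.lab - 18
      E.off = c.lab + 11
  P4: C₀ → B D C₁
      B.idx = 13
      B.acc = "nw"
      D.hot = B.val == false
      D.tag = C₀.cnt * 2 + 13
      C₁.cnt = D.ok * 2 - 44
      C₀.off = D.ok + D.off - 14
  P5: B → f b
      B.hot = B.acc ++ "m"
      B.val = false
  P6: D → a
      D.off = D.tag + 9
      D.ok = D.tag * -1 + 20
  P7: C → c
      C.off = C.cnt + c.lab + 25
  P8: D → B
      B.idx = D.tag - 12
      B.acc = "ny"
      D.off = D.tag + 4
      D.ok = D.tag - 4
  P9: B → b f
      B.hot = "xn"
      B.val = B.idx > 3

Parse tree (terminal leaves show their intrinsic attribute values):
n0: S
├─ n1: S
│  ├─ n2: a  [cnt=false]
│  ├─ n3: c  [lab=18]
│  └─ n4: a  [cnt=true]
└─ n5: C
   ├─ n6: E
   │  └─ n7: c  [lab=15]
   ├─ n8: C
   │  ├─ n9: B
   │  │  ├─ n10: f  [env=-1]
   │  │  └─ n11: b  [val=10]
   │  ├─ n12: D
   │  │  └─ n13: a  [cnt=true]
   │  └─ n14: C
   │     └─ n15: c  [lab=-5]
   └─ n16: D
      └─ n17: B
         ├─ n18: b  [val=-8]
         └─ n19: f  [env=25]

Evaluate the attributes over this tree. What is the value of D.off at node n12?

8

1. n2.cnt = false  [terminal]
2. n3.lab = 18  [terminal]
3. n4.cnt = true  [terminal]
4. n1.lab = true  [c.lab > 17]
5. n1.fin = 30  [c.lab * -1 + 48]
6. n1.env = -8  [c.lab - 26]
7. n5.cnt = -7  [(if S₁.lab then S₁.env else S₁.fin) + 1]
8. n6.key = 13  [C₀.cnt + 20]
9. n7.lab = 15  [terminal]
10. n6.lim = 10  [E.key + c.lab - 18]
11. n6.off = 26  [c.lab + 11]
12. n8.cnt = -7  [E.off - 33]
13. n9.idx = 13  [13]
14. n9.acc = "nw"  ["nw"]
15. n10.env = -1  [terminal]
16. n11.val = 10  [terminal]
17. n9.hot = "nwm"  [B.acc ++ "m"]
18. n9.val = false  [false]
19. n12.hot = true  [B.val == false]
20. n12.tag = -1  [C₀.cnt * 2 + 13]
21. n13.cnt = true  [terminal]
22. n12.off = 8  [D.tag + 9]
23. n12.ok = 21  [D.tag * -1 + 20]
24. n14.cnt = -2  [D.ok * 2 - 44]
25. n15.lab = -5  [terminal]
26. n14.off = 18  [C.cnt + c.lab + 25]
27. n8.off = 15  [D.ok + D.off - 14]
28. n16.hot = false  [E.off > 26]
29. n16.tag = 16  [E.off + C₁.off - 25]
30. n17.idx = 4  [D.tag - 12]
31. n17.acc = "ny"  ["ny"]
32. n18.val = -8  [terminal]
33. n19.env = 25  [terminal]
34. n17.hot = "xn"  ["xn"]
35. n17.val = true  [B.idx > 3]
36. n16.off = 20  [D.tag + 4]
37. n16.ok = 12  [D.tag - 4]
38. n5.off = 6  [C₀.cnt * 2 + 20]
39. n0.lab = false  [S₁.lab == false]
40. n0.fin = 7  [C.off * -1 + 13]
41. n0.env = -9  [S₁.env * 3 + 15]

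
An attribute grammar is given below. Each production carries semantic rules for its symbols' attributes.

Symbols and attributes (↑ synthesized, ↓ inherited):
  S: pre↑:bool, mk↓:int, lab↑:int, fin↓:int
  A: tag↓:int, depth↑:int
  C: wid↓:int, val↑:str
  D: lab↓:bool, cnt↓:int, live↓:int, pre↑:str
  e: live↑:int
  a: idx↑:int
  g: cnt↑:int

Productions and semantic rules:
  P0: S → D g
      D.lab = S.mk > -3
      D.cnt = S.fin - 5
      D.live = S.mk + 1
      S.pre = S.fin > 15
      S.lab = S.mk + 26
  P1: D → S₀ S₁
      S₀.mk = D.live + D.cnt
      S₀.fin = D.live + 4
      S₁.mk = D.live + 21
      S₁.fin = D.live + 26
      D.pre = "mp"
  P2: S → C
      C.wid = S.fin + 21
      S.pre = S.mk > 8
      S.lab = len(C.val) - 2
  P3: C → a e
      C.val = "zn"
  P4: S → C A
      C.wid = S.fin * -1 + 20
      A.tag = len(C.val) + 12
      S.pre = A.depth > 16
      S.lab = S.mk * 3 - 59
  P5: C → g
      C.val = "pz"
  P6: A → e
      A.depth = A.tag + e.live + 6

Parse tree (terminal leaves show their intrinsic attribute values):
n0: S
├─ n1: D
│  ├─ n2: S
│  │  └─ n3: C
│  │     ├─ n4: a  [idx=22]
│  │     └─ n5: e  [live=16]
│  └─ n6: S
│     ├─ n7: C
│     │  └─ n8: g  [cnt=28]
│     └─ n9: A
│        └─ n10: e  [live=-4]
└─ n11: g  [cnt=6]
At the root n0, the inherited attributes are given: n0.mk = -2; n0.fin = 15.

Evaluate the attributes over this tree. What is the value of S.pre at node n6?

false

1. n0.mk = -2  [given at root]
2. n0.fin = 15  [given at root]
3. n1.lab = true  [S.mk > -3]
4. n1.cnt = 10  [S.fin - 5]
5. n1.live = -1  [S.mk + 1]
6. n2.mk = 9  [D.live + D.cnt]
7. n2.fin = 3  [D.live + 4]
8. n3.wid = 24  [S.fin + 21]
9. n4.idx = 22  [terminal]
10. n5.live = 16  [terminal]
11. n3.val = "zn"  ["zn"]
12. n2.pre = true  [S.mk > 8]
13. n2.lab = 0  [len(C.val) - 2]
14. n6.mk = 20  [D.live + 21]
15. n6.fin = 25  [D.live + 26]
16. n7.wid = -5  [S.fin * -1 + 20]
17. n8.cnt = 28  [terminal]
18. n7.val = "pz"  ["pz"]
19. n9.tag = 14  [len(C.val) + 12]
20. n10.live = -4  [terminal]
21. n9.depth = 16  [A.tag + e.live + 6]
22. n6.pre = false  [A.depth > 16]
23. n6.lab = 1  [S.mk * 3 - 59]
24. n1.pre = "mp"  ["mp"]
25. n11.cnt = 6  [terminal]
26. n0.pre = false  [S.fin > 15]
27. n0.lab = 24  [S.mk + 26]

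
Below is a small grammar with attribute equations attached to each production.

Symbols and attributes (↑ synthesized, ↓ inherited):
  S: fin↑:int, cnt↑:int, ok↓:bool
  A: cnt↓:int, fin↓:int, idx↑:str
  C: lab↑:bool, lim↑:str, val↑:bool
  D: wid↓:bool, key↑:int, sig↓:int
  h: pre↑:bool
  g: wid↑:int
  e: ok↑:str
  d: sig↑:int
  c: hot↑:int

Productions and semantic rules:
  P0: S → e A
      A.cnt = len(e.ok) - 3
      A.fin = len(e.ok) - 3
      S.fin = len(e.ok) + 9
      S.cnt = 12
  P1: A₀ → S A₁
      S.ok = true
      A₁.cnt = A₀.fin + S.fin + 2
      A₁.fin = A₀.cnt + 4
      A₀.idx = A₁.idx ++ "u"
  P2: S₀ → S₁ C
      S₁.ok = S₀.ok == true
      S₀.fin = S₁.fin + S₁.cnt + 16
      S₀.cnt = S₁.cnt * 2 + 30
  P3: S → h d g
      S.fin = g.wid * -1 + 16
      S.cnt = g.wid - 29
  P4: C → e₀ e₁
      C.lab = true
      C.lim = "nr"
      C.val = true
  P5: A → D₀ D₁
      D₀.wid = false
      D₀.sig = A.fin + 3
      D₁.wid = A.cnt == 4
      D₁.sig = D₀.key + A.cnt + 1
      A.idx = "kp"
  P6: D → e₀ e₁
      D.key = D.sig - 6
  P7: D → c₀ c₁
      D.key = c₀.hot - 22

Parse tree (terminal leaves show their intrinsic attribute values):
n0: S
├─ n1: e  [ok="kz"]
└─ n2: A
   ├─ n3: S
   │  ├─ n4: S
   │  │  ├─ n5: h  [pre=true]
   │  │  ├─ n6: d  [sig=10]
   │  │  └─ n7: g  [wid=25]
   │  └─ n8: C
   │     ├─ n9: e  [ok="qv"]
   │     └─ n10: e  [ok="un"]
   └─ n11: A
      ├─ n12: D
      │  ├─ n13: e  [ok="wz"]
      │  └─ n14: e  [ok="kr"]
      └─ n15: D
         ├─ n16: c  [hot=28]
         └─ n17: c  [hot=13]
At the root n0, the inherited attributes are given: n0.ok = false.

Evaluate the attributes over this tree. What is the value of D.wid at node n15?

true

1. n0.ok = false  [given at root]
2. n1.ok = "kz"  [terminal]
3. n2.cnt = -1  [len(e.ok) - 3]
4. n2.fin = -1  [len(e.ok) - 3]
5. n3.ok = true  [true]
6. n4.ok = true  [S₀.ok == true]
7. n5.pre = true  [terminal]
8. n6.sig = 10  [terminal]
9. n7.wid = 25  [terminal]
10. n4.fin = -9  [g.wid * -1 + 16]
11. n4.cnt = -4  [g.wid - 29]
12. n9.ok = "qv"  [terminal]
13. n10.ok = "un"  [terminal]
14. n8.lab = true  [true]
15. n8.lim = "nr"  ["nr"]
16. n8.val = true  [true]
17. n3.fin = 3  [S₁.fin + S₁.cnt + 16]
18. n3.cnt = 22  [S₁.cnt * 2 + 30]
19. n11.cnt = 4  [A₀.fin + S.fin + 2]
20. n11.fin = 3  [A₀.cnt + 4]
21. n12.wid = false  [false]
22. n12.sig = 6  [A.fin + 3]
23. n13.ok = "wz"  [terminal]
24. n14.ok = "kr"  [terminal]
25. n12.key = 0  [D.sig - 6]
26. n15.wid = true  [A.cnt == 4]
27. n15.sig = 5  [D₀.key + A.cnt + 1]
28. n16.hot = 28  [terminal]
29. n17.hot = 13  [terminal]
30. n15.key = 6  [c₀.hot - 22]
31. n11.idx = "kp"  ["kp"]
32. n2.idx = "kpu"  [A₁.idx ++ "u"]
33. n0.fin = 11  [len(e.ok) + 9]
34. n0.cnt = 12  [12]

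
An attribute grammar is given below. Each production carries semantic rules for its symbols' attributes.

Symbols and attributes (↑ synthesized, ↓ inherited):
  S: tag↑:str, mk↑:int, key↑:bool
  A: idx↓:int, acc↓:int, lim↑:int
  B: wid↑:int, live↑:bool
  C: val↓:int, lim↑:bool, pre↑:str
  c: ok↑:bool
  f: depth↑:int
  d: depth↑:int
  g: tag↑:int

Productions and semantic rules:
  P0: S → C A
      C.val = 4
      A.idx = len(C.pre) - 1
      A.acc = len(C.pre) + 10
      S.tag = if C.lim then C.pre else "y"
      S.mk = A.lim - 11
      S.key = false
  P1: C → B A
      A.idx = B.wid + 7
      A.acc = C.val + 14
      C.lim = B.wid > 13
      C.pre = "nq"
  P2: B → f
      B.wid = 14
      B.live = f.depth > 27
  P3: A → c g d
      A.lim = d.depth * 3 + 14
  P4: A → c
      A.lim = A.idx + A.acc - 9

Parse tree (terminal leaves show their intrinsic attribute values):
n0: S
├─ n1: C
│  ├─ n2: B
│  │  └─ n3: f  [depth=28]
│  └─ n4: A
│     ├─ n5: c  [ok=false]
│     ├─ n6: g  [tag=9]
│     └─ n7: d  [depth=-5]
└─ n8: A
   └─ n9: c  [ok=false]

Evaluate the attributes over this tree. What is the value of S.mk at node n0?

1. n1.val = 4  [4]
2. n3.depth = 28  [terminal]
3. n2.wid = 14  [14]
4. n2.live = true  [f.depth > 27]
5. n4.idx = 21  [B.wid + 7]
6. n4.acc = 18  [C.val + 14]
7. n5.ok = false  [terminal]
8. n6.tag = 9  [terminal]
9. n7.depth = -5  [terminal]
10. n4.lim = -1  [d.depth * 3 + 14]
11. n1.lim = true  [B.wid > 13]
12. n1.pre = "nq"  ["nq"]
13. n8.idx = 1  [len(C.pre) - 1]
14. n8.acc = 12  [len(C.pre) + 10]
15. n9.ok = false  [terminal]
16. n8.lim = 4  [A.idx + A.acc - 9]
17. n0.tag = "nq"  [if C.lim then C.pre else "y"]
18. n0.mk = -7  [A.lim - 11]
19. n0.key = false  [false]

-7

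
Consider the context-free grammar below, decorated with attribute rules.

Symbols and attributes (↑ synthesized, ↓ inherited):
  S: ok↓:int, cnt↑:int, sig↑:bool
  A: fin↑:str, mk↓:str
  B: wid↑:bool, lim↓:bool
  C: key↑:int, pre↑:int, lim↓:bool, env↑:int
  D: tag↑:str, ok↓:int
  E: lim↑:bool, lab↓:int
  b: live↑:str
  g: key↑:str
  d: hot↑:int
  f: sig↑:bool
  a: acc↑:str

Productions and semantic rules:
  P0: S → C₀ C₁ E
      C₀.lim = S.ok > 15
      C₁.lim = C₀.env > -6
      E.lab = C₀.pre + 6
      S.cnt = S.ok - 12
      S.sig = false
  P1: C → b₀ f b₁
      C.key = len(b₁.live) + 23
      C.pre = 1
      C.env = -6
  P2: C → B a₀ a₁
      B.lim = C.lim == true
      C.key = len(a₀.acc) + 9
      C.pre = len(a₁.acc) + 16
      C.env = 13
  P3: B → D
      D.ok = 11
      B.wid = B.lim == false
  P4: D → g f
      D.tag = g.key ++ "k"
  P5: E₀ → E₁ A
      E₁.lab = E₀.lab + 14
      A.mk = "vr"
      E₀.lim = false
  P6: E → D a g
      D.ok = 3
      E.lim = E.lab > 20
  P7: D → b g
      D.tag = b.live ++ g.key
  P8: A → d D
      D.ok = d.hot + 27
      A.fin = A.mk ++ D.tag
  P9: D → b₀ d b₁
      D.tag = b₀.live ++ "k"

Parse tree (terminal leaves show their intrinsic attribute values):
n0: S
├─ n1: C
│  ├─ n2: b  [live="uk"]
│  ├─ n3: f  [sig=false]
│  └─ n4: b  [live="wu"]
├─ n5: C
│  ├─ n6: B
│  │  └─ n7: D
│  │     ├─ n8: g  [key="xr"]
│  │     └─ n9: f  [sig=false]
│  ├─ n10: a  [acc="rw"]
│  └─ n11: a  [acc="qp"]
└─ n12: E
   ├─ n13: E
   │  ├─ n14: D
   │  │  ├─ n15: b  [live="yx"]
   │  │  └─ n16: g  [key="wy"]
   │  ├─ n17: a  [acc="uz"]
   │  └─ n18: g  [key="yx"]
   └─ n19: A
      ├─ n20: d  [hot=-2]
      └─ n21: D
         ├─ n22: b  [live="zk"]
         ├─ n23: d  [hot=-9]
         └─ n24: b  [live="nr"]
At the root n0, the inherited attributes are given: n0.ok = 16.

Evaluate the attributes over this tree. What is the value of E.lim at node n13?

1. n0.ok = 16  [given at root]
2. n1.lim = true  [S.ok > 15]
3. n2.live = "uk"  [terminal]
4. n3.sig = false  [terminal]
5. n4.live = "wu"  [terminal]
6. n1.key = 25  [len(b₁.live) + 23]
7. n1.pre = 1  [1]
8. n1.env = -6  [-6]
9. n5.lim = false  [C₀.env > -6]
10. n6.lim = false  [C.lim == true]
11. n7.ok = 11  [11]
12. n8.key = "xr"  [terminal]
13. n9.sig = false  [terminal]
14. n7.tag = "xrk"  [g.key ++ "k"]
15. n6.wid = true  [B.lim == false]
16. n10.acc = "rw"  [terminal]
17. n11.acc = "qp"  [terminal]
18. n5.key = 11  [len(a₀.acc) + 9]
19. n5.pre = 18  [len(a₁.acc) + 16]
20. n5.env = 13  [13]
21. n12.lab = 7  [C₀.pre + 6]
22. n13.lab = 21  [E₀.lab + 14]
23. n14.ok = 3  [3]
24. n15.live = "yx"  [terminal]
25. n16.key = "wy"  [terminal]
26. n14.tag = "yxwy"  [b.live ++ g.key]
27. n17.acc = "uz"  [terminal]
28. n18.key = "yx"  [terminal]
29. n13.lim = true  [E.lab > 20]
30. n19.mk = "vr"  ["vr"]
31. n20.hot = -2  [terminal]
32. n21.ok = 25  [d.hot + 27]
33. n22.live = "zk"  [terminal]
34. n23.hot = -9  [terminal]
35. n24.live = "nr"  [terminal]
36. n21.tag = "zkk"  [b₀.live ++ "k"]
37. n19.fin = "vrzkk"  [A.mk ++ D.tag]
38. n12.lim = false  [false]
39. n0.cnt = 4  [S.ok - 12]
40. n0.sig = false  [false]

true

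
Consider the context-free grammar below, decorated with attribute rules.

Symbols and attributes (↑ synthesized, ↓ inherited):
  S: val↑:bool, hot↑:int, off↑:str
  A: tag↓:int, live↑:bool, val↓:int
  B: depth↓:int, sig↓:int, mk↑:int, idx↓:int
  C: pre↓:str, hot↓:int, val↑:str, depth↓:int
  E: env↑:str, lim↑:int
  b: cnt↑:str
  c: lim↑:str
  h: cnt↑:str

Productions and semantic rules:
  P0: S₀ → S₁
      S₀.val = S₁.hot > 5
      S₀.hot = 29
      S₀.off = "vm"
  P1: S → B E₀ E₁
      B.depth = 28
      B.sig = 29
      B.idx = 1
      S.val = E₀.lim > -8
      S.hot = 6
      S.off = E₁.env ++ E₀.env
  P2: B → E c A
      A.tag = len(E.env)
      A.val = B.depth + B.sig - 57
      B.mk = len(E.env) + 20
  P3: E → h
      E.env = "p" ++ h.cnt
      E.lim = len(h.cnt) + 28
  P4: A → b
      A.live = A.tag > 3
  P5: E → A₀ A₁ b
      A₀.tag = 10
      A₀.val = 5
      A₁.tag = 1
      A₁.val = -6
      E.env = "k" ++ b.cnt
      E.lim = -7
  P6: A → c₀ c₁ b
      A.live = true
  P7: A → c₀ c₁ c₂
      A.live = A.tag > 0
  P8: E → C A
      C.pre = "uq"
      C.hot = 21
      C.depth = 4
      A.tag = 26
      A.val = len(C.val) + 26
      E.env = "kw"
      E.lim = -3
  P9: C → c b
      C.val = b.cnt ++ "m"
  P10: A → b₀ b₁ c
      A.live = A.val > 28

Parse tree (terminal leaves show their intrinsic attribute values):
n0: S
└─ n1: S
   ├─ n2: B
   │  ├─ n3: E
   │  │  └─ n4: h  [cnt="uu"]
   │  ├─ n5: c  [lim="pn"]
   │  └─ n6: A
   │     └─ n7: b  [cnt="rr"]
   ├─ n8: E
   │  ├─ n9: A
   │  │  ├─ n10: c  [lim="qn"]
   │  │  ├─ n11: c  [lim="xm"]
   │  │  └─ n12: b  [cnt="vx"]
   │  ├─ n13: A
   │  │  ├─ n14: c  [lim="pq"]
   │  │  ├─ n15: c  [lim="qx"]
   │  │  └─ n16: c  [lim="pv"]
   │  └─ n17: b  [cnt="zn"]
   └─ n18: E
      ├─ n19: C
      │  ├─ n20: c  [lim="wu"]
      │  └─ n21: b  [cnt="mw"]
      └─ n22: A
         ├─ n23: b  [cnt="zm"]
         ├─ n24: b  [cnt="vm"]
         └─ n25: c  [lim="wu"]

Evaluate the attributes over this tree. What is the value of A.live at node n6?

1. n2.depth = 28  [28]
2. n2.sig = 29  [29]
3. n2.idx = 1  [1]
4. n4.cnt = "uu"  [terminal]
5. n3.env = "puu"  ["p" ++ h.cnt]
6. n3.lim = 30  [len(h.cnt) + 28]
7. n5.lim = "pn"  [terminal]
8. n6.tag = 3  [len(E.env)]
9. n6.val = 0  [B.depth + B.sig - 57]
10. n7.cnt = "rr"  [terminal]
11. n6.live = false  [A.tag > 3]
12. n2.mk = 23  [len(E.env) + 20]
13. n9.tag = 10  [10]
14. n9.val = 5  [5]
15. n10.lim = "qn"  [terminal]
16. n11.lim = "xm"  [terminal]
17. n12.cnt = "vx"  [terminal]
18. n9.live = true  [true]
19. n13.tag = 1  [1]
20. n13.val = -6  [-6]
21. n14.lim = "pq"  [terminal]
22. n15.lim = "qx"  [terminal]
23. n16.lim = "pv"  [terminal]
24. n13.live = true  [A.tag > 0]
25. n17.cnt = "zn"  [terminal]
26. n8.env = "kzn"  ["k" ++ b.cnt]
27. n8.lim = -7  [-7]
28. n19.pre = "uq"  ["uq"]
29. n19.hot = 21  [21]
30. n19.depth = 4  [4]
31. n20.lim = "wu"  [terminal]
32. n21.cnt = "mw"  [terminal]
33. n19.val = "mwm"  [b.cnt ++ "m"]
34. n22.tag = 26  [26]
35. n22.val = 29  [len(C.val) + 26]
36. n23.cnt = "zm"  [terminal]
37. n24.cnt = "vm"  [terminal]
38. n25.lim = "wu"  [terminal]
39. n22.live = true  [A.val > 28]
40. n18.env = "kw"  ["kw"]
41. n18.lim = -3  [-3]
42. n1.val = true  [E₀.lim > -8]
43. n1.hot = 6  [6]
44. n1.off = "kwkzn"  [E₁.env ++ E₀.env]
45. n0.val = true  [S₁.hot > 5]
46. n0.hot = 29  [29]
47. n0.off = "vm"  ["vm"]

false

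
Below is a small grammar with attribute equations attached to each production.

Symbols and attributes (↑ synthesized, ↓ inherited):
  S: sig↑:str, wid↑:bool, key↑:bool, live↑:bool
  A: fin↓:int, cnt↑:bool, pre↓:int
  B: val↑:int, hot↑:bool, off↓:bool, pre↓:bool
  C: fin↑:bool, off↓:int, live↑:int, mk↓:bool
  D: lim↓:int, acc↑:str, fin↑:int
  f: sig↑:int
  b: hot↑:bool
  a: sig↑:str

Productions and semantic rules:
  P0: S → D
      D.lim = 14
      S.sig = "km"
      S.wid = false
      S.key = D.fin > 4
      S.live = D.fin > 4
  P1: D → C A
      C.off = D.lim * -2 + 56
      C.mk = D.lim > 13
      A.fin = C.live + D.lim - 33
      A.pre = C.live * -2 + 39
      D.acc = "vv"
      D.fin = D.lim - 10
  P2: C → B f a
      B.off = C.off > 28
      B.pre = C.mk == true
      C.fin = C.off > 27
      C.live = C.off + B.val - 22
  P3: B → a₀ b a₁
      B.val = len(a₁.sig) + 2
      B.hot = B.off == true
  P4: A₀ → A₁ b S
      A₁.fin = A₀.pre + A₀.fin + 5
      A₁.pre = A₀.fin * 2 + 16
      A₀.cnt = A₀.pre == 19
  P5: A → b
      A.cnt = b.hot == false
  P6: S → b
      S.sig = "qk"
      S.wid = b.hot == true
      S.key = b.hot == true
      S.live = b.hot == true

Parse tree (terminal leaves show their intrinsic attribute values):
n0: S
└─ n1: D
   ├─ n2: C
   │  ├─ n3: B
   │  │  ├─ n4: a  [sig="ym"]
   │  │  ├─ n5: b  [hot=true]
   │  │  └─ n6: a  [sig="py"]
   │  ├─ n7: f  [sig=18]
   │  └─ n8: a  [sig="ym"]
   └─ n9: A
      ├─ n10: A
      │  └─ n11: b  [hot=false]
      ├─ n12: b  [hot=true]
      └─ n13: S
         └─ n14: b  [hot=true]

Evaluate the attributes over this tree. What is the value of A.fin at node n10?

1. n1.lim = 14  [14]
2. n2.off = 28  [D.lim * -2 + 56]
3. n2.mk = true  [D.lim > 13]
4. n3.off = false  [C.off > 28]
5. n3.pre = true  [C.mk == true]
6. n4.sig = "ym"  [terminal]
7. n5.hot = true  [terminal]
8. n6.sig = "py"  [terminal]
9. n3.val = 4  [len(a₁.sig) + 2]
10. n3.hot = false  [B.off == true]
11. n7.sig = 18  [terminal]
12. n8.sig = "ym"  [terminal]
13. n2.fin = true  [C.off > 27]
14. n2.live = 10  [C.off + B.val - 22]
15. n9.fin = -9  [C.live + D.lim - 33]
16. n9.pre = 19  [C.live * -2 + 39]
17. n10.fin = 15  [A₀.pre + A₀.fin + 5]
18. n10.pre = -2  [A₀.fin * 2 + 16]
19. n11.hot = false  [terminal]
20. n10.cnt = true  [b.hot == false]
21. n12.hot = true  [terminal]
22. n14.hot = true  [terminal]
23. n13.sig = "qk"  ["qk"]
24. n13.wid = true  [b.hot == true]
25. n13.key = true  [b.hot == true]
26. n13.live = true  [b.hot == true]
27. n9.cnt = true  [A₀.pre == 19]
28. n1.acc = "vv"  ["vv"]
29. n1.fin = 4  [D.lim - 10]
30. n0.sig = "km"  ["km"]
31. n0.wid = false  [false]
32. n0.key = false  [D.fin > 4]
33. n0.live = false  [D.fin > 4]

15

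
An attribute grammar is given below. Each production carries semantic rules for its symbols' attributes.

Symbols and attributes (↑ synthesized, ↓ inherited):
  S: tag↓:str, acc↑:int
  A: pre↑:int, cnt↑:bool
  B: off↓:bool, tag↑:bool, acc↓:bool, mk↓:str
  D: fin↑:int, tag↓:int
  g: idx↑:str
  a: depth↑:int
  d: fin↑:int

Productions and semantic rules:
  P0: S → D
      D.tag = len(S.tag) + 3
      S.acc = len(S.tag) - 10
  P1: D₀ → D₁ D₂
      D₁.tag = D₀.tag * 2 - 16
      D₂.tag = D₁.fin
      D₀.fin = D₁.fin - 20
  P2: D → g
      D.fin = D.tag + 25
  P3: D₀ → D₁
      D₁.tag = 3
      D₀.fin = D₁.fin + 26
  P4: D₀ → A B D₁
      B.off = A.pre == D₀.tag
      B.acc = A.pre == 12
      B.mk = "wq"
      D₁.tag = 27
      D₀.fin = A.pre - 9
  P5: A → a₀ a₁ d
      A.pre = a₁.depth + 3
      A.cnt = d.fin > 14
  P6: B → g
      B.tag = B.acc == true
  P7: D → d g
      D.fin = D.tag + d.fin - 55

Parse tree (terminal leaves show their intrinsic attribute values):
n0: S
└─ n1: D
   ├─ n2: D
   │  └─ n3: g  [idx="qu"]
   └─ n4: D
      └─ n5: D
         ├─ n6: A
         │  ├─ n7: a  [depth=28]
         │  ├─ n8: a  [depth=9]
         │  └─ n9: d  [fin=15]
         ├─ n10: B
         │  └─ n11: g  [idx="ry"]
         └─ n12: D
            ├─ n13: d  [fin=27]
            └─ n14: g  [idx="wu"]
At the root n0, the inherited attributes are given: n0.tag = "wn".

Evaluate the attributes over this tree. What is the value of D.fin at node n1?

1. n0.tag = "wn"  [given at root]
2. n1.tag = 5  [len(S.tag) + 3]
3. n2.tag = -6  [D₀.tag * 2 - 16]
4. n3.idx = "qu"  [terminal]
5. n2.fin = 19  [D.tag + 25]
6. n4.tag = 19  [D₁.fin]
7. n5.tag = 3  [3]
8. n7.depth = 28  [terminal]
9. n8.depth = 9  [terminal]
10. n9.fin = 15  [terminal]
11. n6.pre = 12  [a₁.depth + 3]
12. n6.cnt = true  [d.fin > 14]
13. n10.off = false  [A.pre == D₀.tag]
14. n10.acc = true  [A.pre == 12]
15. n10.mk = "wq"  ["wq"]
16. n11.idx = "ry"  [terminal]
17. n10.tag = true  [B.acc == true]
18. n12.tag = 27  [27]
19. n13.fin = 27  [terminal]
20. n14.idx = "wu"  [terminal]
21. n12.fin = -1  [D.tag + d.fin - 55]
22. n5.fin = 3  [A.pre - 9]
23. n4.fin = 29  [D₁.fin + 26]
24. n1.fin = -1  [D₁.fin - 20]
25. n0.acc = -8  [len(S.tag) - 10]

-1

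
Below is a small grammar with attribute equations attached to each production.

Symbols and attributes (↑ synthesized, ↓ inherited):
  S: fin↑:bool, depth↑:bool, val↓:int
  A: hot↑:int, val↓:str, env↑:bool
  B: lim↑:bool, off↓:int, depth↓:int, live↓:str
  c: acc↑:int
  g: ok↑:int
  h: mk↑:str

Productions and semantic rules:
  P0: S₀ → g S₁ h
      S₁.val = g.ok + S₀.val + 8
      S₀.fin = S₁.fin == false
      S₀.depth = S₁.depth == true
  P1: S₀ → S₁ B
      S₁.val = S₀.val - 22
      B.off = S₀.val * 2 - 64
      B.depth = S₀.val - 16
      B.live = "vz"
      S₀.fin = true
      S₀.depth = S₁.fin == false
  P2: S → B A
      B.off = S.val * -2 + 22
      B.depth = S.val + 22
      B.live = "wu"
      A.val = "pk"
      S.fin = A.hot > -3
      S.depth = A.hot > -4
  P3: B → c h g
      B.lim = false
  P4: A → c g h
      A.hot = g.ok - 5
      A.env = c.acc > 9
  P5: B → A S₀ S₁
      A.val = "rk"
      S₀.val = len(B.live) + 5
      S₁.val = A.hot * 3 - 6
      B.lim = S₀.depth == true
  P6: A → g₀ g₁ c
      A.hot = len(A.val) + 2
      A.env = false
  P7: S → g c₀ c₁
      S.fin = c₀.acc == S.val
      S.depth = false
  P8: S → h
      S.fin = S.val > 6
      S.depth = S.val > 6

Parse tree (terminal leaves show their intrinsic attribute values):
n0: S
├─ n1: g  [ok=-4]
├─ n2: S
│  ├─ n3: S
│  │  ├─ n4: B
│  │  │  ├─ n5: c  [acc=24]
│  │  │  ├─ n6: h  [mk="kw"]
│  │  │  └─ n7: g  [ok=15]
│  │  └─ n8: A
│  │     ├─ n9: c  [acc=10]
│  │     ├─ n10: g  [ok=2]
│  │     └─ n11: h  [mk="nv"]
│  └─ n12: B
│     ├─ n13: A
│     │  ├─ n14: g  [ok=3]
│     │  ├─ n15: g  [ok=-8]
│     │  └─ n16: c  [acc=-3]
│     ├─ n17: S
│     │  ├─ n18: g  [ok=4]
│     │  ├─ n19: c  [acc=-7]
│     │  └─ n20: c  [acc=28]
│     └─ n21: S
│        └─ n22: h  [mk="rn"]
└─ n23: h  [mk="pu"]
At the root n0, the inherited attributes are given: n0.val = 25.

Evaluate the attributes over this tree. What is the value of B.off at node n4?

1. n0.val = 25  [given at root]
2. n1.ok = -4  [terminal]
3. n2.val = 29  [g.ok + S₀.val + 8]
4. n3.val = 7  [S₀.val - 22]
5. n4.off = 8  [S.val * -2 + 22]
6. n4.depth = 29  [S.val + 22]
7. n4.live = "wu"  ["wu"]
8. n5.acc = 24  [terminal]
9. n6.mk = "kw"  [terminal]
10. n7.ok = 15  [terminal]
11. n4.lim = false  [false]
12. n8.val = "pk"  ["pk"]
13. n9.acc = 10  [terminal]
14. n10.ok = 2  [terminal]
15. n11.mk = "nv"  [terminal]
16. n8.hot = -3  [g.ok - 5]
17. n8.env = true  [c.acc > 9]
18. n3.fin = false  [A.hot > -3]
19. n3.depth = true  [A.hot > -4]
20. n12.off = -6  [S₀.val * 2 - 64]
21. n12.depth = 13  [S₀.val - 16]
22. n12.live = "vz"  ["vz"]
23. n13.val = "rk"  ["rk"]
24. n14.ok = 3  [terminal]
25. n15.ok = -8  [terminal]
26. n16.acc = -3  [terminal]
27. n13.hot = 4  [len(A.val) + 2]
28. n13.env = false  [false]
29. n17.val = 7  [len(B.live) + 5]
30. n18.ok = 4  [terminal]
31. n19.acc = -7  [terminal]
32. n20.acc = 28  [terminal]
33. n17.fin = false  [c₀.acc == S.val]
34. n17.depth = false  [false]
35. n21.val = 6  [A.hot * 3 - 6]
36. n22.mk = "rn"  [terminal]
37. n21.fin = false  [S.val > 6]
38. n21.depth = false  [S.val > 6]
39. n12.lim = false  [S₀.depth == true]
40. n2.fin = true  [true]
41. n2.depth = true  [S₁.fin == false]
42. n23.mk = "pu"  [terminal]
43. n0.fin = false  [S₁.fin == false]
44. n0.depth = true  [S₁.depth == true]

8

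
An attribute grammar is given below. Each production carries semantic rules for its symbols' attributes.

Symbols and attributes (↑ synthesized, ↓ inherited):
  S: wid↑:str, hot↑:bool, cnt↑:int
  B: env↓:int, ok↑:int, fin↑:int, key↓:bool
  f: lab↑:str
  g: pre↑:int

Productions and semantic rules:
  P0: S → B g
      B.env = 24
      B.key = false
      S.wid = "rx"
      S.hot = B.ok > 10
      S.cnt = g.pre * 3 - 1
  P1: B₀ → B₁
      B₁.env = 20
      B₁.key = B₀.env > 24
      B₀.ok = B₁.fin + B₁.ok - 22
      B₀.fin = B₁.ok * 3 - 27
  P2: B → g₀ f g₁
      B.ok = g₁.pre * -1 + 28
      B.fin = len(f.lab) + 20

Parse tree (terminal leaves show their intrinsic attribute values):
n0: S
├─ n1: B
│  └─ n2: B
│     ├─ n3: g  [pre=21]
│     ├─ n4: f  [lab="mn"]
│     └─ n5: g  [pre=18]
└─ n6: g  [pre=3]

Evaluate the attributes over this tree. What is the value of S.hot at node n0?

false

1. n1.env = 24  [24]
2. n1.key = false  [false]
3. n2.env = 20  [20]
4. n2.key = false  [B₀.env > 24]
5. n3.pre = 21  [terminal]
6. n4.lab = "mn"  [terminal]
7. n5.pre = 18  [terminal]
8. n2.ok = 10  [g₁.pre * -1 + 28]
9. n2.fin = 22  [len(f.lab) + 20]
10. n1.ok = 10  [B₁.fin + B₁.ok - 22]
11. n1.fin = 3  [B₁.ok * 3 - 27]
12. n6.pre = 3  [terminal]
13. n0.wid = "rx"  ["rx"]
14. n0.hot = false  [B.ok > 10]
15. n0.cnt = 8  [g.pre * 3 - 1]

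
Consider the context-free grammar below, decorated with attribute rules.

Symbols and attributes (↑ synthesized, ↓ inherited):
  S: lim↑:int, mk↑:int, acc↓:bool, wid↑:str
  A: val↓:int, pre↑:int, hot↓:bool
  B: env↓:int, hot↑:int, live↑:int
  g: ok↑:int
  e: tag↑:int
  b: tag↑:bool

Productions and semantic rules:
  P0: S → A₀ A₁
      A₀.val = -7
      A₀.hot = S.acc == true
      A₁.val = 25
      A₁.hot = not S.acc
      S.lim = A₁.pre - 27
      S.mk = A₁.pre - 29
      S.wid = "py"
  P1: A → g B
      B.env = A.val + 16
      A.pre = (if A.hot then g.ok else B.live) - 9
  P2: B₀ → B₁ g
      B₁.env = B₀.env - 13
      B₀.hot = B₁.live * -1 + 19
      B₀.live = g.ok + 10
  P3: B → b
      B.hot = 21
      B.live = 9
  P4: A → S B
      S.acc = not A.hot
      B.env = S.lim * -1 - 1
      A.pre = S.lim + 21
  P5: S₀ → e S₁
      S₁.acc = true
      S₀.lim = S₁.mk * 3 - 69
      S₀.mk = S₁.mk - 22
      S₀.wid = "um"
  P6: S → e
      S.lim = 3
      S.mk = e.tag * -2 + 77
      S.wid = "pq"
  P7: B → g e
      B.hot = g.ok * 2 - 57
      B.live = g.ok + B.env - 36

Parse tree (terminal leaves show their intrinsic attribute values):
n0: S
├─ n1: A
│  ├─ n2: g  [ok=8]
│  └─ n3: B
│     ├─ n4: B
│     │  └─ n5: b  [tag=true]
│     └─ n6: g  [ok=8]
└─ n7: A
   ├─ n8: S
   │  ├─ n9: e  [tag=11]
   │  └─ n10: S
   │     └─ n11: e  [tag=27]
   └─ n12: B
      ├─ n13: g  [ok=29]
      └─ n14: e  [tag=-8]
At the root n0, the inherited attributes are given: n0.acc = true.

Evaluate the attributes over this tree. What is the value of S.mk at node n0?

-8

1. n0.acc = true  [given at root]
2. n1.val = -7  [-7]
3. n1.hot = true  [S.acc == true]
4. n2.ok = 8  [terminal]
5. n3.env = 9  [A.val + 16]
6. n4.env = -4  [B₀.env - 13]
7. n5.tag = true  [terminal]
8. n4.hot = 21  [21]
9. n4.live = 9  [9]
10. n6.ok = 8  [terminal]
11. n3.hot = 10  [B₁.live * -1 + 19]
12. n3.live = 18  [g.ok + 10]
13. n1.pre = -1  [(if A.hot then g.ok else B.live) - 9]
14. n7.val = 25  [25]
15. n7.hot = false  [not S.acc]
16. n8.acc = true  [not A.hot]
17. n9.tag = 11  [terminal]
18. n10.acc = true  [true]
19. n11.tag = 27  [terminal]
20. n10.lim = 3  [3]
21. n10.mk = 23  [e.tag * -2 + 77]
22. n10.wid = "pq"  ["pq"]
23. n8.lim = 0  [S₁.mk * 3 - 69]
24. n8.mk = 1  [S₁.mk - 22]
25. n8.wid = "um"  ["um"]
26. n12.env = -1  [S.lim * -1 - 1]
27. n13.ok = 29  [terminal]
28. n14.tag = -8  [terminal]
29. n12.hot = 1  [g.ok * 2 - 57]
30. n12.live = -8  [g.ok + B.env - 36]
31. n7.pre = 21  [S.lim + 21]
32. n0.lim = -6  [A₁.pre - 27]
33. n0.mk = -8  [A₁.pre - 29]
34. n0.wid = "py"  ["py"]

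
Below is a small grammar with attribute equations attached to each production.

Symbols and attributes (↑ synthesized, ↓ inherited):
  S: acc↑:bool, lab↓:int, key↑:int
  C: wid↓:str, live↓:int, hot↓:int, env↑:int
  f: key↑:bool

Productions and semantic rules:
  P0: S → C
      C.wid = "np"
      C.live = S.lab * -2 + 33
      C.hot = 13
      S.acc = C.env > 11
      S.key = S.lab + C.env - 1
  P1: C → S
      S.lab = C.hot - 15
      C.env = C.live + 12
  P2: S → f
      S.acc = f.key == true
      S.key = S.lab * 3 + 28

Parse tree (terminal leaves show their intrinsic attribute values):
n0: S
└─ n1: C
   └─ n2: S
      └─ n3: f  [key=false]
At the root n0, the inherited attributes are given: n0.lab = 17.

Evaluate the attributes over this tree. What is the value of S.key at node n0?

1. n0.lab = 17  [given at root]
2. n1.wid = "np"  ["np"]
3. n1.live = -1  [S.lab * -2 + 33]
4. n1.hot = 13  [13]
5. n2.lab = -2  [C.hot - 15]
6. n3.key = false  [terminal]
7. n2.acc = false  [f.key == true]
8. n2.key = 22  [S.lab * 3 + 28]
9. n1.env = 11  [C.live + 12]
10. n0.acc = false  [C.env > 11]
11. n0.key = 27  [S.lab + C.env - 1]

27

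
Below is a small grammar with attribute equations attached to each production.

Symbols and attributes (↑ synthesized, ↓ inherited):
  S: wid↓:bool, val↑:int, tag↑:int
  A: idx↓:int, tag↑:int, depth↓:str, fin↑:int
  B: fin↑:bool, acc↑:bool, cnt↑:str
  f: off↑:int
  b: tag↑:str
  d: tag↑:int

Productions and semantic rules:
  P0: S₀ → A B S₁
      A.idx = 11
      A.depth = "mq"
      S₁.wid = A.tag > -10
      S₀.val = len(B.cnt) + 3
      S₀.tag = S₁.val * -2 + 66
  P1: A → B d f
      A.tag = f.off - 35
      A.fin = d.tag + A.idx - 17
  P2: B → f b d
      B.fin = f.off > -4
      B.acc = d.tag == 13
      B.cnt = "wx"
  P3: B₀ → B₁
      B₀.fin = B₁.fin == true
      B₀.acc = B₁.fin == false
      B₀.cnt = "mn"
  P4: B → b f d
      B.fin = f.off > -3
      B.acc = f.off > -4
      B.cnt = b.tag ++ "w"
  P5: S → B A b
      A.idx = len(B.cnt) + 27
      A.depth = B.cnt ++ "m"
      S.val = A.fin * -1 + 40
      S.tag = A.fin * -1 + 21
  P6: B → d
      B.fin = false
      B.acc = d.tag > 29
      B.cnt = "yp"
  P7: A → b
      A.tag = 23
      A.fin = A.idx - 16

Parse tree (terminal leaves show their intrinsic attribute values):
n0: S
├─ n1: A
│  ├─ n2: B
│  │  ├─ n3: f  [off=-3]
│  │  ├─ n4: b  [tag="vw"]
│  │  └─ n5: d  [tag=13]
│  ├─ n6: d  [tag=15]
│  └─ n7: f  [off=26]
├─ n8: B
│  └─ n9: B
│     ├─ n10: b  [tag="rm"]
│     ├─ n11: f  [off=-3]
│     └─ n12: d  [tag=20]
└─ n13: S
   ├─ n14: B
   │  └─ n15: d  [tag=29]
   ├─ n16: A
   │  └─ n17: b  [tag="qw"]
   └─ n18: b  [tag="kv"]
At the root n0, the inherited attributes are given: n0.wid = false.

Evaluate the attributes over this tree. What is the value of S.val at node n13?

27

1. n0.wid = false  [given at root]
2. n1.idx = 11  [11]
3. n1.depth = "mq"  ["mq"]
4. n3.off = -3  [terminal]
5. n4.tag = "vw"  [terminal]
6. n5.tag = 13  [terminal]
7. n2.fin = true  [f.off > -4]
8. n2.acc = true  [d.tag == 13]
9. n2.cnt = "wx"  ["wx"]
10. n6.tag = 15  [terminal]
11. n7.off = 26  [terminal]
12. n1.tag = -9  [f.off - 35]
13. n1.fin = 9  [d.tag + A.idx - 17]
14. n10.tag = "rm"  [terminal]
15. n11.off = -3  [terminal]
16. n12.tag = 20  [terminal]
17. n9.fin = false  [f.off > -3]
18. n9.acc = true  [f.off > -4]
19. n9.cnt = "rmw"  [b.tag ++ "w"]
20. n8.fin = false  [B₁.fin == true]
21. n8.acc = true  [B₁.fin == false]
22. n8.cnt = "mn"  ["mn"]
23. n13.wid = true  [A.tag > -10]
24. n15.tag = 29  [terminal]
25. n14.fin = false  [false]
26. n14.acc = false  [d.tag > 29]
27. n14.cnt = "yp"  ["yp"]
28. n16.idx = 29  [len(B.cnt) + 27]
29. n16.depth = "ypm"  [B.cnt ++ "m"]
30. n17.tag = "qw"  [terminal]
31. n16.tag = 23  [23]
32. n16.fin = 13  [A.idx - 16]
33. n18.tag = "kv"  [terminal]
34. n13.val = 27  [A.fin * -1 + 40]
35. n13.tag = 8  [A.fin * -1 + 21]
36. n0.val = 5  [len(B.cnt) + 3]
37. n0.tag = 12  [S₁.val * -2 + 66]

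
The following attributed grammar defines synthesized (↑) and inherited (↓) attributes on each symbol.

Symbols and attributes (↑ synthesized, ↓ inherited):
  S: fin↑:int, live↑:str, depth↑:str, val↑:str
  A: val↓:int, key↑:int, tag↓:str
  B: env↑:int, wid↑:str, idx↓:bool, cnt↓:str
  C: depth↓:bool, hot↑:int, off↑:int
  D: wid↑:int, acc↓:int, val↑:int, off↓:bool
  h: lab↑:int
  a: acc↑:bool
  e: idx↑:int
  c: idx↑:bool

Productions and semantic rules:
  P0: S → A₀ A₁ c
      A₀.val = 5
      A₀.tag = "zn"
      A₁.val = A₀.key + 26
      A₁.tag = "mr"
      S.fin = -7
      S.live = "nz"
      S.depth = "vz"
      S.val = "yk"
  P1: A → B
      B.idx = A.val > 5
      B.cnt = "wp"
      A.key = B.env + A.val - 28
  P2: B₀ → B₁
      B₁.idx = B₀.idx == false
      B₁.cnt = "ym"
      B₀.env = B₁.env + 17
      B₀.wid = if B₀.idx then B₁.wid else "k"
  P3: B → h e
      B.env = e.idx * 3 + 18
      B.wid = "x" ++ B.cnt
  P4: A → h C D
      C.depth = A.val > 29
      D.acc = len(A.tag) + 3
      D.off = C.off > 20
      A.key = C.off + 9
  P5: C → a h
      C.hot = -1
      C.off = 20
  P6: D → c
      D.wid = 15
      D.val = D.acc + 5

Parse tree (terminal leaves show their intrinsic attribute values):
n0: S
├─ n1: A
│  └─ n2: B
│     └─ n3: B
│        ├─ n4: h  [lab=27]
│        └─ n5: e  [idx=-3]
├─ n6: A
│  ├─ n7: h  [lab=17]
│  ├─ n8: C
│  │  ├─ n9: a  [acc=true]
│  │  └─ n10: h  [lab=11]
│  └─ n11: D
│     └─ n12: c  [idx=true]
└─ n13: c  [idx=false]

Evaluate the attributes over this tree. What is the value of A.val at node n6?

29

1. n1.val = 5  [5]
2. n1.tag = "zn"  ["zn"]
3. n2.idx = false  [A.val > 5]
4. n2.cnt = "wp"  ["wp"]
5. n3.idx = true  [B₀.idx == false]
6. n3.cnt = "ym"  ["ym"]
7. n4.lab = 27  [terminal]
8. n5.idx = -3  [terminal]
9. n3.env = 9  [e.idx * 3 + 18]
10. n3.wid = "xym"  ["x" ++ B.cnt]
11. n2.env = 26  [B₁.env + 17]
12. n2.wid = "k"  [if B₀.idx then B₁.wid else "k"]
13. n1.key = 3  [B.env + A.val - 28]
14. n6.val = 29  [A₀.key + 26]
15. n6.tag = "mr"  ["mr"]
16. n7.lab = 17  [terminal]
17. n8.depth = false  [A.val > 29]
18. n9.acc = true  [terminal]
19. n10.lab = 11  [terminal]
20. n8.hot = -1  [-1]
21. n8.off = 20  [20]
22. n11.acc = 5  [len(A.tag) + 3]
23. n11.off = false  [C.off > 20]
24. n12.idx = true  [terminal]
25. n11.wid = 15  [15]
26. n11.val = 10  [D.acc + 5]
27. n6.key = 29  [C.off + 9]
28. n13.idx = false  [terminal]
29. n0.fin = -7  [-7]
30. n0.live = "nz"  ["nz"]
31. n0.depth = "vz"  ["vz"]
32. n0.val = "yk"  ["yk"]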